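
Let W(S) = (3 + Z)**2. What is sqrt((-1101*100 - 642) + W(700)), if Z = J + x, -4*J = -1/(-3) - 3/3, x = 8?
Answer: I*sqrt(3982223)/6 ≈ 332.59*I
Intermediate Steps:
J = 1/6 (J = -(-1/(-3) - 3/3)/4 = -(-1*(-1/3) - 3*1/3)/4 = -(1/3 - 1)/4 = -1/4*(-2/3) = 1/6 ≈ 0.16667)
Z = 49/6 (Z = 1/6 + 8 = 49/6 ≈ 8.1667)
W(S) = 4489/36 (W(S) = (3 + 49/6)**2 = (67/6)**2 = 4489/36)
sqrt((-1101*100 - 642) + W(700)) = sqrt((-1101*100 - 642) + 4489/36) = sqrt((-110100 - 642) + 4489/36) = sqrt(-110742 + 4489/36) = sqrt(-3982223/36) = I*sqrt(3982223)/6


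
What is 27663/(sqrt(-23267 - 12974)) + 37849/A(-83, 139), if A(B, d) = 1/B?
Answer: -3141467 - 27663*I*sqrt(36241)/36241 ≈ -3.1415e+6 - 145.31*I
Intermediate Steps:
27663/(sqrt(-23267 - 12974)) + 37849/A(-83, 139) = 27663/(sqrt(-23267 - 12974)) + 37849/(1/(-83)) = 27663/(sqrt(-36241)) + 37849/(-1/83) = 27663/((I*sqrt(36241))) + 37849*(-83) = 27663*(-I*sqrt(36241)/36241) - 3141467 = -27663*I*sqrt(36241)/36241 - 3141467 = -3141467 - 27663*I*sqrt(36241)/36241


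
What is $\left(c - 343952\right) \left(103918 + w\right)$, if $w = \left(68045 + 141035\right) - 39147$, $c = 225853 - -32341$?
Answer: $-23484914058$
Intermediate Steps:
$c = 258194$ ($c = 225853 + 32341 = 258194$)
$w = 169933$ ($w = 209080 - 39147 = 169933$)
$\left(c - 343952\right) \left(103918 + w\right) = \left(258194 - 343952\right) \left(103918 + 169933\right) = \left(-85758\right) 273851 = -23484914058$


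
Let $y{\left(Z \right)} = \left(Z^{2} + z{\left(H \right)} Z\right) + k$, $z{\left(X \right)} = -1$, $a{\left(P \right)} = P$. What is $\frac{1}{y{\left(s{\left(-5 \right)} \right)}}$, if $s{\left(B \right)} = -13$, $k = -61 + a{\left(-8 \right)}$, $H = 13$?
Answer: $\frac{1}{113} \approx 0.0088496$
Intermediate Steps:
$k = -69$ ($k = -61 - 8 = -69$)
$y{\left(Z \right)} = -69 + Z^{2} - Z$ ($y{\left(Z \right)} = \left(Z^{2} - Z\right) - 69 = -69 + Z^{2} - Z$)
$\frac{1}{y{\left(s{\left(-5 \right)} \right)}} = \frac{1}{-69 + \left(-13\right)^{2} - -13} = \frac{1}{-69 + 169 + 13} = \frac{1}{113}$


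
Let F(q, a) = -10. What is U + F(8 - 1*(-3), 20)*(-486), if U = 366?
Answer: 5226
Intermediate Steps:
U + F(8 - 1*(-3), 20)*(-486) = 366 - 10*(-486) = 366 + 4860 = 5226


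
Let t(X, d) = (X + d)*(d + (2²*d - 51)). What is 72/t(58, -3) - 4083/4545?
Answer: -168317/183315 ≈ -0.91818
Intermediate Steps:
t(X, d) = (-51 + 5*d)*(X + d) (t(X, d) = (X + d)*(d + (4*d - 51)) = (X + d)*(d + (-51 + 4*d)) = (X + d)*(-51 + 5*d) = (-51 + 5*d)*(X + d))
72/t(58, -3) - 4083/4545 = 72/(-51*58 - 51*(-3) + 5*(-3)² + 5*58*(-3)) - 4083/4545 = 72/(-2958 + 153 + 5*9 - 870) - 4083*1/4545 = 72/(-2958 + 153 + 45 - 870) - 1361/1515 = 72/(-3630) - 1361/1515 = 72*(-1/3630) - 1361/1515 = -12/605 - 1361/1515 = -168317/183315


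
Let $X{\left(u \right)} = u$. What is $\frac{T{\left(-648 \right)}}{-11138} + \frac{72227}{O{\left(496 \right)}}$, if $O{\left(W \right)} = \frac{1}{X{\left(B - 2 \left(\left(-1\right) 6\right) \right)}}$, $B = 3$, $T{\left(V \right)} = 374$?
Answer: $\frac{6033482258}{5569} \approx 1.0834 \cdot 10^{6}$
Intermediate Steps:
$O{\left(W \right)} = \frac{1}{15}$ ($O{\left(W \right)} = \frac{1}{3 - 2 \left(\left(-1\right) 6\right)} = \frac{1}{3 - -12} = \frac{1}{3 + 12} = \frac{1}{15}$)
$\frac{T{\left(-648 \right)}}{-11138} + \frac{72227}{O{\left(496 \right)}} = \frac{374}{-11138} + 72227 \frac{1}{\frac{1}{15}} = 374 \left(- \frac{1}{11138}\right) + 72227 \cdot 15 = - \frac{187}{5569} + 1083405 = \frac{6033482258}{5569}$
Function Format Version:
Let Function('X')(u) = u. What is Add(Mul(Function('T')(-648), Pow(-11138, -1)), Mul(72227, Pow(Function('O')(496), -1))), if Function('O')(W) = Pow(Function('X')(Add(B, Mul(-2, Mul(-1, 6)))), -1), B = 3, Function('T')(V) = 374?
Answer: Rational(6033482258, 5569) ≈ 1.0834e+6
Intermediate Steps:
Function('O')(W) = Rational(1, 15) (Function('O')(W) = Pow(Add(3, Mul(-2, Mul(-1, 6))), -1) = Pow(Add(3, Mul(-2, -6)), -1) = Pow(Add(3, 12), -1) = Pow(15, -1) = Rational(1, 15))
Add(Mul(Function('T')(-648), Pow(-11138, -1)), Mul(72227, Pow(Function('O')(496), -1))) = Add(Mul(374, Pow(-11138, -1)), Mul(72227, Pow(Rational(1, 15), -1))) = Add(Mul(374, Rational(-1, 11138)), Mul(72227, 15)) = Add(Rational(-187, 5569), 1083405) = Rational(6033482258, 5569)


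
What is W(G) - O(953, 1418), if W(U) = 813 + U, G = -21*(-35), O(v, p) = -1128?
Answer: 2676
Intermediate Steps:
G = 735
W(G) - O(953, 1418) = (813 + 735) - 1*(-1128) = 1548 + 1128 = 2676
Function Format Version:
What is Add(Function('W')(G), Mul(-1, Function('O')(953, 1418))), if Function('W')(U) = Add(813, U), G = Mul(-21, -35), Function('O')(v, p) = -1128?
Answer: 2676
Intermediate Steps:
G = 735
Add(Function('W')(G), Mul(-1, Function('O')(953, 1418))) = Add(Add(813, 735), Mul(-1, -1128)) = Add(1548, 1128) = 2676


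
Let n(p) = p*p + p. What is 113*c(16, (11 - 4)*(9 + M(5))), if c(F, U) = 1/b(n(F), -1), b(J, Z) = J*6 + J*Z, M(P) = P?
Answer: 113/1360 ≈ 0.083088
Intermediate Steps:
n(p) = p + p**2 (n(p) = p**2 + p = p + p**2)
b(J, Z) = 6*J + J*Z
c(F, U) = 1/(5*F*(1 + F)) (c(F, U) = 1/((F*(1 + F))*(6 - 1)) = 1/((F*(1 + F))*5) = 1/(5*F*(1 + F)))
113*c(16, (11 - 4)*(9 + M(5))) = 113*((1/5)/(16*(1 + 16))) = 113*((1/5)*(1/16)/17) = 113*((1/5)*(1/16)*(1/17)) = 113*(1/1360) = 113/1360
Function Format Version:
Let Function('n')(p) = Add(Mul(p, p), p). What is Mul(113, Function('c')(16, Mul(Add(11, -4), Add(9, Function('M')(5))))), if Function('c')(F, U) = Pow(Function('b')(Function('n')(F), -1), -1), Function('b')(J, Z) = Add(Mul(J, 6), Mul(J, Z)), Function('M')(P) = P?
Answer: Rational(113, 1360) ≈ 0.083088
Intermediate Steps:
Function('n')(p) = Add(p, Pow(p, 2)) (Function('n')(p) = Add(Pow(p, 2), p) = Add(p, Pow(p, 2)))
Function('b')(J, Z) = Add(Mul(6, J), Mul(J, Z))
Function('c')(F, U) = Mul(Rational(1, 5), Pow(F, -1), Pow(Add(1, F), -1)) (Function('c')(F, U) = Pow(Mul(Mul(F, Add(1, F)), Add(6, -1)), -1) = Pow(Mul(Mul(F, Add(1, F)), 5), -1) = Pow(Mul(5, F, Add(1, F)), -1) = Mul(Rational(1, 5), Pow(F, -1), Pow(Add(1, F), -1)))
Mul(113, Function('c')(16, Mul(Add(11, -4), Add(9, Function('M')(5))))) = Mul(113, Mul(Rational(1, 5), Pow(16, -1), Pow(Add(1, 16), -1))) = Mul(113, Mul(Rational(1, 5), Rational(1, 16), Pow(17, -1))) = Mul(113, Mul(Rational(1, 5), Rational(1, 16), Rational(1, 17))) = Mul(113, Rational(1, 1360)) = Rational(113, 1360)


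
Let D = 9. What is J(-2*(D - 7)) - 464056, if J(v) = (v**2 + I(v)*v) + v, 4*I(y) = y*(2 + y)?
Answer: -464052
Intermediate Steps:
I(y) = y*(2 + y)/4 (I(y) = (y*(2 + y))/4 = y*(2 + y)/4)
J(v) = v + v**2 + v**2*(2 + v)/4 (J(v) = (v**2 + (v*(2 + v)/4)*v) + v = (v**2 + v**2*(2 + v)/4) + v = v + v**2 + v**2*(2 + v)/4)
J(-2*(D - 7)) - 464056 = (-2*(9 - 7))*(4 + (-2*(9 - 7))**2 + 6*(-2*(9 - 7)))/4 - 464056 = (-2*2)*(4 + (-2*2)**2 + 6*(-2*2))/4 - 464056 = (1/4)*(-4)*(4 + (-4)**2 + 6*(-4)) - 464056 = (1/4)*(-4)*(4 + 16 - 24) - 464056 = (1/4)*(-4)*(-4) - 464056 = 4 - 464056 = -464052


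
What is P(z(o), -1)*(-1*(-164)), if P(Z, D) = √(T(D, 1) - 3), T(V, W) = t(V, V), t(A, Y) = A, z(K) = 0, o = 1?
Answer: 328*I ≈ 328.0*I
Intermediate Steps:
T(V, W) = V
P(Z, D) = √(-3 + D) (P(Z, D) = √(D - 3) = √(-3 + D))
P(z(o), -1)*(-1*(-164)) = √(-3 - 1)*(-1*(-164)) = √(-4)*164 = (2*I)*164 = 328*I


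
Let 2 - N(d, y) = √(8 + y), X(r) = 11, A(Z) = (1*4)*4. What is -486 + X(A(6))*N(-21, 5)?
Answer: -464 - 11*√13 ≈ -503.66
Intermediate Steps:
A(Z) = 16 (A(Z) = 4*4 = 16)
N(d, y) = 2 - √(8 + y)
-486 + X(A(6))*N(-21, 5) = -486 + 11*(2 - √(8 + 5)) = -486 + 11*(2 - √13) = -486 + (22 - 11*√13) = -464 - 11*√13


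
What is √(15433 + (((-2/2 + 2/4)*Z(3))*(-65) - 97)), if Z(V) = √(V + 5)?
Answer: √(15336 + 65*√2) ≈ 124.21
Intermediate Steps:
Z(V) = √(5 + V)
√(15433 + (((-2/2 + 2/4)*Z(3))*(-65) - 97)) = √(15433 + (((-2/2 + 2/4)*√(5 + 3))*(-65) - 97)) = √(15433 + (((-2*½ + 2*(¼))*√8)*(-65) - 97)) = √(15433 + (((-1 + ½)*(2*√2))*(-65) - 97)) = √(15433 + (-√2*(-65) - 97)) = √(15433 + (65*√2 - 97)) = √(15433 + (-97 + 65*√2)) = √(15336 + 65*√2)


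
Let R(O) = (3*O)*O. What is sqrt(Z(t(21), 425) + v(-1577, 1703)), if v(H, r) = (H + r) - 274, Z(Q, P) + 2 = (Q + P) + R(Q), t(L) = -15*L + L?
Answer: sqrt(259289) ≈ 509.20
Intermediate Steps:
t(L) = -14*L
R(O) = 3*O**2
Z(Q, P) = -2 + P + Q + 3*Q**2 (Z(Q, P) = -2 + ((Q + P) + 3*Q**2) = -2 + ((P + Q) + 3*Q**2) = -2 + (P + Q + 3*Q**2) = -2 + P + Q + 3*Q**2)
v(H, r) = -274 + H + r
sqrt(Z(t(21), 425) + v(-1577, 1703)) = sqrt((-2 + 425 - 14*21 + 3*(-14*21)**2) + (-274 - 1577 + 1703)) = sqrt((-2 + 425 - 294 + 3*(-294)**2) - 148) = sqrt((-2 + 425 - 294 + 3*86436) - 148) = sqrt((-2 + 425 - 294 + 259308) - 148) = sqrt(259437 - 148) = sqrt(259289)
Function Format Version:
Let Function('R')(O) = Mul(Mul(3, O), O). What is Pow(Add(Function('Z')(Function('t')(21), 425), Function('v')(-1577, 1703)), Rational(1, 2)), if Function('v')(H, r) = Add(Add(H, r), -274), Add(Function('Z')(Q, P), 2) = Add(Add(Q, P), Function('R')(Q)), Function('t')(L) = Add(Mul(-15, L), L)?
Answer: Pow(259289, Rational(1, 2)) ≈ 509.20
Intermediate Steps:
Function('t')(L) = Mul(-14, L)
Function('R')(O) = Mul(3, Pow(O, 2))
Function('Z')(Q, P) = Add(-2, P, Q, Mul(3, Pow(Q, 2))) (Function('Z')(Q, P) = Add(-2, Add(Add(Q, P), Mul(3, Pow(Q, 2)))) = Add(-2, Add(Add(P, Q), Mul(3, Pow(Q, 2)))) = Add(-2, Add(P, Q, Mul(3, Pow(Q, 2)))) = Add(-2, P, Q, Mul(3, Pow(Q, 2))))
Function('v')(H, r) = Add(-274, H, r)
Pow(Add(Function('Z')(Function('t')(21), 425), Function('v')(-1577, 1703)), Rational(1, 2)) = Pow(Add(Add(-2, 425, Mul(-14, 21), Mul(3, Pow(Mul(-14, 21), 2))), Add(-274, -1577, 1703)), Rational(1, 2)) = Pow(Add(Add(-2, 425, -294, Mul(3, Pow(-294, 2))), -148), Rational(1, 2)) = Pow(Add(Add(-2, 425, -294, Mul(3, 86436)), -148), Rational(1, 2)) = Pow(Add(Add(-2, 425, -294, 259308), -148), Rational(1, 2)) = Pow(Add(259437, -148), Rational(1, 2)) = Pow(259289, Rational(1, 2))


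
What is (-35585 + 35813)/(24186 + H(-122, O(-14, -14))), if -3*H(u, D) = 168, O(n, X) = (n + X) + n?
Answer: 6/635 ≈ 0.0094488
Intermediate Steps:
O(n, X) = X + 2*n (O(n, X) = (X + n) + n = X + 2*n)
H(u, D) = -56 (H(u, D) = -1/3*168 = -56)
(-35585 + 35813)/(24186 + H(-122, O(-14, -14))) = (-35585 + 35813)/(24186 - 56) = 228/24130 = 228*(1/24130) = 6/635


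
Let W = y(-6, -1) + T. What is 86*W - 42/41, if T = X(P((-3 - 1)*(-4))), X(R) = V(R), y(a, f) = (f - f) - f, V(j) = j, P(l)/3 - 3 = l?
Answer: 204466/41 ≈ 4987.0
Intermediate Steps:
P(l) = 9 + 3*l
y(a, f) = -f (y(a, f) = 0 - f = -f)
X(R) = R
T = 57 (T = 9 + 3*((-3 - 1)*(-4)) = 9 + 3*(-4*(-4)) = 9 + 3*16 = 9 + 48 = 57)
W = 58 (W = -1*(-1) + 57 = 1 + 57 = 58)
86*W - 42/41 = 86*58 - 42/41 = 4988 - 42*1/41 = 4988 - 42/41 = 204466/41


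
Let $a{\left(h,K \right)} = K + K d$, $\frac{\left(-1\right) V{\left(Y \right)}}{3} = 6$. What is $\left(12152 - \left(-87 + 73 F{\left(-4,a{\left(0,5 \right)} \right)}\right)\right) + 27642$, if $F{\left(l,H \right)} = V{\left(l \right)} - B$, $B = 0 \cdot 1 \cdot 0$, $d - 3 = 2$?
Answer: $41195$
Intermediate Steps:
$d = 5$ ($d = 3 + 2 = 5$)
$V{\left(Y \right)} = -18$ ($V{\left(Y \right)} = \left(-3\right) 6 = -18$)
$B = 0$ ($B = 0 \cdot 0 = 0$)
$a{\left(h,K \right)} = 6 K$ ($a{\left(h,K \right)} = K + K 5 = K + 5 K = 6 K$)
$F{\left(l,H \right)} = -18$ ($F{\left(l,H \right)} = -18 - 0 = -18 + 0 = -18$)
$\left(12152 - \left(-87 + 73 F{\left(-4,a{\left(0,5 \right)} \right)}\right)\right) + 27642 = \left(12152 + \left(\left(-73\right) \left(-18\right) + 87\right)\right) + 27642 = \left(12152 + \left(1314 + 87\right)\right) + 27642 = \left(12152 + 1401\right) + 27642 = 13553 + 27642 = 41195$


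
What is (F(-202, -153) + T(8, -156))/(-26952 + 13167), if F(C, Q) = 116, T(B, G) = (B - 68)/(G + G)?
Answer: -1007/119470 ≈ -0.0084289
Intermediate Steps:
T(B, G) = (-68 + B)/(2*G) (T(B, G) = (-68 + B)/((2*G)) = (-68 + B)*(1/(2*G)) = (-68 + B)/(2*G))
(F(-202, -153) + T(8, -156))/(-26952 + 13167) = (116 + (½)*(-68 + 8)/(-156))/(-26952 + 13167) = (116 + (½)*(-1/156)*(-60))/(-13785) = (116 + 5/26)*(-1/13785) = (3021/26)*(-1/13785) = -1007/119470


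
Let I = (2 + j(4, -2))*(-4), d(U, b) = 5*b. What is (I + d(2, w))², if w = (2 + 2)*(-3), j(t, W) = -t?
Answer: 2704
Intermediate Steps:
w = -12 (w = 4*(-3) = -12)
I = 8 (I = (2 - 1*4)*(-4) = (2 - 4)*(-4) = -2*(-4) = 8)
(I + d(2, w))² = (8 + 5*(-12))² = (8 - 60)² = (-52)² = 2704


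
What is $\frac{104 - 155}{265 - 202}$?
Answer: $- \frac{17}{21} \approx -0.80952$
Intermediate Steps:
$\frac{104 - 155}{265 - 202} = - \frac{51}{63} = \left(-51\right) \frac{1}{63} = - \frac{17}{21}$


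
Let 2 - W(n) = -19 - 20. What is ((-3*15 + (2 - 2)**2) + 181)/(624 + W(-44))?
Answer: 136/665 ≈ 0.20451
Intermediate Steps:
W(n) = 41 (W(n) = 2 - (-19 - 20) = 2 - 1*(-39) = 2 + 39 = 41)
((-3*15 + (2 - 2)**2) + 181)/(624 + W(-44)) = ((-3*15 + (2 - 2)**2) + 181)/(624 + 41) = ((-45 + 0**2) + 181)/665 = ((-45 + 0) + 181)*(1/665) = (-45 + 181)*(1/665) = 136*(1/665) = 136/665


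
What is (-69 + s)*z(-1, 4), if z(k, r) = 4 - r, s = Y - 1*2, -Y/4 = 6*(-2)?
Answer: 0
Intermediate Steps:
Y = 48 (Y = -24*(-2) = -4*(-12) = 48)
s = 46 (s = 48 - 1*2 = 48 - 2 = 46)
(-69 + s)*z(-1, 4) = (-69 + 46)*(4 - 1*4) = -23*(4 - 4) = -23*0 = 0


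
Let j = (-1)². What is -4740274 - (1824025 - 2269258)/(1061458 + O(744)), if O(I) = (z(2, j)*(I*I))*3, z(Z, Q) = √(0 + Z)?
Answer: -10401452580278723125/2194272386782 + 184839370416*√2/1097136193391 ≈ -4.7403e+6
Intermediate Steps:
j = 1
z(Z, Q) = √Z
O(I) = 3*√2*I² (O(I) = (√2*(I*I))*3 = (√2*I²)*3 = 3*√2*I²)
-4740274 - (1824025 - 2269258)/(1061458 + O(744)) = -4740274 - (1824025 - 2269258)/(1061458 + 3*√2*744²) = -4740274 - (-445233)/(1061458 + 3*√2*553536) = -4740274 - (-445233)/(1061458 + 1660608*√2) = -4740274 + 445233/(1061458 + 1660608*√2)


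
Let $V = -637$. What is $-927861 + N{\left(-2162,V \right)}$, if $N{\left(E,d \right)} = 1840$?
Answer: $-926021$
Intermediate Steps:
$-927861 + N{\left(-2162,V \right)} = -927861 + 1840 = -926021$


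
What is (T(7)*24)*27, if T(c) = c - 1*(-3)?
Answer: 6480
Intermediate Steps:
T(c) = 3 + c (T(c) = c + 3 = 3 + c)
(T(7)*24)*27 = ((3 + 7)*24)*27 = (10*24)*27 = 240*27 = 6480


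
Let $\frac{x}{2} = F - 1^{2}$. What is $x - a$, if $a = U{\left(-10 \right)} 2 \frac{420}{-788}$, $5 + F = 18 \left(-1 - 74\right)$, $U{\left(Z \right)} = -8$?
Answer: $- \frac{535944}{197} \approx -2720.5$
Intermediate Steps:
$F = -1355$ ($F = -5 + 18 \left(-1 - 74\right) = -5 + 18 \left(-75\right) = -5 - 1350 = -1355$)
$a = \frac{1680}{197}$ ($a = - 8 \cdot 2 \frac{420}{-788} = - 8 \cdot 2 \cdot 420 \left(- \frac{1}{788}\right) = - 8 \cdot 2 \left(- \frac{105}{197}\right) = \left(-8\right) \left(- \frac{210}{197}\right) = \frac{1680}{197} \approx 8.5279$)
$x = -2712$ ($x = 2 \left(-1355 - 1^{2}\right) = 2 \left(-1355 - 1\right) = 2 \left(-1356\right) = -2712$)
$x - a = -2712 - \frac{1680}{197} = - \frac{535944}{197}$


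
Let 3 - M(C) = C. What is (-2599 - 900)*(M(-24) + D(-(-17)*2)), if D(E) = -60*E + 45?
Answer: 6886032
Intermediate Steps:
M(C) = 3 - C
D(E) = 45 - 60*E
(-2599 - 900)*(M(-24) + D(-(-17)*2)) = (-2599 - 900)*((3 - 1*(-24)) + (45 - (-1020)*(-1*2))) = -3499*((3 + 24) + (45 - (-1020)*(-2))) = -3499*(27 + (45 - 60*34)) = -3499*(27 + (45 - 2040)) = -3499*(27 - 1995) = -3499*(-1968) = 6886032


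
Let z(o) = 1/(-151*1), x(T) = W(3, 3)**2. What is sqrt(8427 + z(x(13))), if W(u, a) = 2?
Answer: 2*sqrt(48035969)/151 ≈ 91.799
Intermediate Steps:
x(T) = 4 (x(T) = 2**2 = 4)
z(o) = -1/151 (z(o) = -1/151*1 = -1/151)
sqrt(8427 + z(x(13))) = sqrt(8427 - 1/151) = sqrt(1272476/151) = 2*sqrt(48035969)/151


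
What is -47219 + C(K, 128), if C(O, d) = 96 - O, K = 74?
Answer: -47197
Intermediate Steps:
-47219 + C(K, 128) = -47219 + (96 - 1*74) = -47219 + (96 - 74) = -47219 + 22 = -47197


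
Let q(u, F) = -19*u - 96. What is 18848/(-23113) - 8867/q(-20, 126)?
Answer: -210295803/6564092 ≈ -32.037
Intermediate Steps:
q(u, F) = -96 - 19*u
18848/(-23113) - 8867/q(-20, 126) = 18848/(-23113) - 8867/(-96 - 19*(-20)) = 18848*(-1/23113) - 8867/(-96 + 380) = -18848/23113 - 8867/284 = -210295803/6564092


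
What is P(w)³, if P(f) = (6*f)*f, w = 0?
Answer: 0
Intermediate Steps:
P(f) = 6*f²
P(w)³ = (6*0²)³ = (6*0)³ = 0³ = 0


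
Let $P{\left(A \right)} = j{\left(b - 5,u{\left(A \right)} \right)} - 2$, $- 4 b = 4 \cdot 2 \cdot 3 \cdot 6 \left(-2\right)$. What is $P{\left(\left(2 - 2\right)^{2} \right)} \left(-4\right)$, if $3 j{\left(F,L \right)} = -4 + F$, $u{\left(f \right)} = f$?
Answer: $-76$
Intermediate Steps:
$b = 72$ ($b = - \frac{4 \cdot 2 \cdot 3 \cdot 6 \left(-2\right)}{4} = - \frac{8 \cdot 18 \left(-2\right)}{4} = - \frac{8 \left(-36\right)}{4} = \left(- \frac{1}{4}\right) \left(-288\right) = 72$)
$j{\left(F,L \right)} = - \frac{4}{3} + \frac{F}{3}$ ($j{\left(F,L \right)} = \frac{-4 + F}{3} = - \frac{4}{3} + \frac{F}{3}$)
$P{\left(A \right)} = 19$ ($P{\left(A \right)} = \left(- \frac{4}{3} + \frac{72 - 5}{3}\right) - 2 = \left(- \frac{4}{3} + \frac{1}{3} \cdot 67\right) - 2 = \left(- \frac{4}{3} + \frac{67}{3}\right) - 2 = 21 - 2 = 19$)
$P{\left(\left(2 - 2\right)^{2} \right)} \left(-4\right) = 19 \left(-4\right) = -76$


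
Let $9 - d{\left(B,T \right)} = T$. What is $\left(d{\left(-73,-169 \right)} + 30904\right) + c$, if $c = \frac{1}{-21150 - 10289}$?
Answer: $\frac{977186997}{31439} \approx 31082.0$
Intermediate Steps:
$d{\left(B,T \right)} = 9 - T$
$c = - \frac{1}{31439}$ ($c = \frac{1}{-21150 - 10289} = \frac{1}{-31439} = - \frac{1}{31439} \approx -3.1808 \cdot 10^{-5}$)
$\left(d{\left(-73,-169 \right)} + 30904\right) + c = \left(\left(9 - -169\right) + 30904\right) - \frac{1}{31439} = \left(\left(9 + 169\right) + 30904\right) - \frac{1}{31439} = \left(178 + 30904\right) - \frac{1}{31439} = 31082 - \frac{1}{31439} = \frac{977186997}{31439}$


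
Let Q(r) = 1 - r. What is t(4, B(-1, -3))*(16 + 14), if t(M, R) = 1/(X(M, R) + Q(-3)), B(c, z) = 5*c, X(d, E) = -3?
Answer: 30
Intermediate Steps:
t(M, R) = 1 (t(M, R) = 1/(-3 + (1 - 1*(-3))) = 1/(-3 + (1 + 3)) = 1/(-3 + 4) = 1/1 = 1)
t(4, B(-1, -3))*(16 + 14) = 1*(16 + 14) = 1*30 = 30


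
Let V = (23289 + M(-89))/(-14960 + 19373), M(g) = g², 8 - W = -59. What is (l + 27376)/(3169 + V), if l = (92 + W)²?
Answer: 232375341/14016007 ≈ 16.579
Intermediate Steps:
W = 67 (W = 8 - 1*(-59) = 8 + 59 = 67)
l = 25281 (l = (92 + 67)² = 159² = 25281)
V = 31210/4413 (V = (23289 + (-89)²)/(-14960 + 19373) = (23289 + 7921)/4413 = 31210*(1/4413) = 31210/4413 ≈ 7.0723)
(l + 27376)/(3169 + V) = (25281 + 27376)/(3169 + 31210/4413) = 52657/(14016007/4413) = 52657*(4413/14016007) = 232375341/14016007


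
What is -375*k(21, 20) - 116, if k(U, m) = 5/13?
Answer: -3383/13 ≈ -260.23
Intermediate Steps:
k(U, m) = 5/13 (k(U, m) = 5*(1/13) = 5/13)
-375*k(21, 20) - 116 = -375*5/13 - 116 = -1875/13 - 116 = -3383/13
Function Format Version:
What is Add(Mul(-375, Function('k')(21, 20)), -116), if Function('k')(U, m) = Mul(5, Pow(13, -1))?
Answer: Rational(-3383, 13) ≈ -260.23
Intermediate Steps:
Function('k')(U, m) = Rational(5, 13) (Function('k')(U, m) = Mul(5, Rational(1, 13)) = Rational(5, 13))
Add(Mul(-375, Function('k')(21, 20)), -116) = Add(Mul(-375, Rational(5, 13)), -116) = Add(Rational(-1875, 13), -116) = Rational(-3383, 13)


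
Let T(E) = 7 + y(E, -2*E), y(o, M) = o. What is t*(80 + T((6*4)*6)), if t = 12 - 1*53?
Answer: -9471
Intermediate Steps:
T(E) = 7 + E
t = -41 (t = 12 - 53 = -41)
t*(80 + T((6*4)*6)) = -41*(80 + (7 + (6*4)*6)) = -41*(80 + (7 + 24*6)) = -41*(80 + (7 + 144)) = -41*(80 + 151) = -41*231 = -9471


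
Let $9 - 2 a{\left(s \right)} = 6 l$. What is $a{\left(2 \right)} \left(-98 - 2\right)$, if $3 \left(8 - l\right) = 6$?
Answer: $1350$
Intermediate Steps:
$l = 6$ ($l = 8 - 2 = 6$)
$a{\left(s \right)} = - \frac{27}{2}$ ($a{\left(s \right)} = \frac{9}{2} - \frac{6 \cdot 6}{2} = \frac{9}{2} - 18 = - \frac{27}{2}$)
$a{\left(2 \right)} \left(-98 - 2\right) = - \frac{27 \left(-98 - 2\right)}{2} = \left(- \frac{27}{2}\right) \left(-100\right) = 1350$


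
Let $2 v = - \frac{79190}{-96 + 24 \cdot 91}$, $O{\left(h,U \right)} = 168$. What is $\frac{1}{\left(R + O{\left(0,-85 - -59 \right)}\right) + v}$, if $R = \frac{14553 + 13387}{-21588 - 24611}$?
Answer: $\frac{96463512}{14318281891} \approx 0.0067371$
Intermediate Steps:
$R = - \frac{27940}{46199}$ ($R = \frac{27940}{-46199} = 27940 \left(- \frac{1}{46199}\right) = - \frac{27940}{46199} \approx -0.60477$)
$v = - \frac{39595}{2088}$ ($v = \frac{\left(-79190\right) \frac{1}{-96 + 24 \cdot 91}}{2} = \frac{\left(-79190\right) \frac{1}{-96 + 2184}}{2} = \frac{\left(-79190\right) \frac{1}{2088}}{2} = \frac{1}{2} \left(- \frac{39595}{1044}\right) = - \frac{39595}{2088} \approx -18.963$)
$\frac{1}{\left(R + O{\left(0,-85 - -59 \right)}\right) + v} = \frac{1}{\left(- \frac{27940}{46199} + 168\right) - \frac{39595}{2088}} = \frac{1}{\frac{7733492}{46199} - \frac{39595}{2088}} = \frac{1}{\frac{14318281891}{96463512}} = \frac{96463512}{14318281891}$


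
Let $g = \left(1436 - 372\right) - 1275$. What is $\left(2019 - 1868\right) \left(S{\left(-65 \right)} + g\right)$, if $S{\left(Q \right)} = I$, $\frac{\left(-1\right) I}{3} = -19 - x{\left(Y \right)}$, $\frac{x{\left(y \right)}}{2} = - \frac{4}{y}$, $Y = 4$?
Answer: $-24160$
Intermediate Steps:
$x{\left(y \right)} = - \frac{8}{y}$ ($x{\left(y \right)} = 2 \left(- \frac{4}{y}\right) = - \frac{8}{y}$)
$g = -211$ ($g = 1064 - 1275 = -211$)
$I = 51$ ($I = - 3 \left(-19 - - \frac{8}{4}\right) = - 3 \left(-19 - \left(-8\right) \frac{1}{4}\right) = - 3 \left(-19 - -2\right) = - 3 \left(-19 + 2\right) = \left(-3\right) \left(-17\right) = 51$)
$S{\left(Q \right)} = 51$
$\left(2019 - 1868\right) \left(S{\left(-65 \right)} + g\right) = \left(2019 - 1868\right) \left(51 - 211\right) = 151 \left(-160\right) = -24160$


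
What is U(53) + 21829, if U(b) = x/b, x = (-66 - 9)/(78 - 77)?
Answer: 1156862/53 ≈ 21828.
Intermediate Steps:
x = -75 (x = -75/1 = -75*1 = -75)
U(b) = -75/b
U(53) + 21829 = -75/53 + 21829 = 1156862/53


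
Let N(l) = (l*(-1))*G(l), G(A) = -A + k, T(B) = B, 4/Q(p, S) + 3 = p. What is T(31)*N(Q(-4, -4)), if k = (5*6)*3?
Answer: 78616/49 ≈ 1604.4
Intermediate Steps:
Q(p, S) = 4/(-3 + p)
k = 90 (k = 30*3 = 90)
G(A) = 90 - A (G(A) = -A + 90 = 90 - A)
N(l) = -l*(90 - l) (N(l) = (l*(-1))*(90 - l) = (-l)*(90 - l) = -l*(90 - l))
T(31)*N(Q(-4, -4)) = 31*((4/(-3 - 4))*(-90 + 4/(-3 - 4))) = 31*((4/(-7))*(-90 + 4/(-7))) = 31*((4*(-⅐))*(-90 + 4*(-⅐))) = 31*(-4*(-90 - 4/7)/7) = 31*(-4/7*(-634/7)) = 31*(2536/49) = 78616/49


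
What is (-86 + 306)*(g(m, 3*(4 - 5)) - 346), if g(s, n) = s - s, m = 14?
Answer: -76120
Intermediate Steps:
g(s, n) = 0
(-86 + 306)*(g(m, 3*(4 - 5)) - 346) = (-86 + 306)*(0 - 346) = 220*(-346) = -76120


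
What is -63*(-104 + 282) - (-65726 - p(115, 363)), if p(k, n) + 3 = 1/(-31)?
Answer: 1689778/31 ≈ 54509.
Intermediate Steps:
p(k, n) = -94/31 (p(k, n) = -3 + 1/(-31) = -3 - 1/31 = -94/31)
-63*(-104 + 282) - (-65726 - p(115, 363)) = -63*(-104 + 282) - (-65726 - 1*(-94/31)) = -63*178 - (-65726 + 94/31) = -11214 - 1*(-2037412/31) = -11214 + 2037412/31 = 1689778/31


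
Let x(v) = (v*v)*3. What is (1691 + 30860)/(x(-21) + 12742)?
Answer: 32551/14065 ≈ 2.3143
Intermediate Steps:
x(v) = 3*v² (x(v) = v²*3 = 3*v²)
(1691 + 30860)/(x(-21) + 12742) = (1691 + 30860)/(3*(-21)² + 12742) = 32551/(3*441 + 12742) = 32551/(1323 + 12742) = 32551/14065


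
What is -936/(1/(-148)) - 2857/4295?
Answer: 594974903/4295 ≈ 1.3853e+5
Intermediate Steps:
-936/(1/(-148)) - 2857/4295 = -936/(-1/148) - 2857*1/4295 = -936*(-148) - 2857/4295 = 138528 - 2857/4295 = 594974903/4295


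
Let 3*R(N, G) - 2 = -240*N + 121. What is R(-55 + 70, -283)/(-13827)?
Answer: 1159/13827 ≈ 0.083822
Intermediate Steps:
R(N, G) = 41 - 80*N (R(N, G) = ⅔ + (-240*N + 121)/3 = ⅔ + (121 - 240*N)/3 = ⅔ + (121/3 - 80*N) = 41 - 80*N)
R(-55 + 70, -283)/(-13827) = (41 - 80*(-55 + 70))/(-13827) = (41 - 80*15)*(-1/13827) = (41 - 1200)*(-1/13827) = -1159*(-1/13827) = 1159/13827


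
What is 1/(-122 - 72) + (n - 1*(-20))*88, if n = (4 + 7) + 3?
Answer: 580447/194 ≈ 2992.0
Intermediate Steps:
n = 14 (n = 11 + 3 = 14)
1/(-122 - 72) + (n - 1*(-20))*88 = 1/(-122 - 72) + (14 - 1*(-20))*88 = 1/(-194) + (14 + 20)*88 = -1/194 + 34*88 = -1/194 + 2992 = 580447/194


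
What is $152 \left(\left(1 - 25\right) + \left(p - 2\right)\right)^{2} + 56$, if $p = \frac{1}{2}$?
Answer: $98894$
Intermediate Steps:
$p = \frac{1}{2} \approx 0.5$
$152 \left(\left(1 - 25\right) + \left(p - 2\right)\right)^{2} + 56 = 152 \left(\left(1 - 25\right) + \left(\frac{1}{2} - 2\right)\right)^{2} + 56 = 152 \left(-24 - \frac{3}{2}\right)^{2} + 56 = 152 \left(- \frac{51}{2}\right)^{2} + 56 = 152 \cdot \frac{2601}{4} + 56 = 98838 + 56 = 98894$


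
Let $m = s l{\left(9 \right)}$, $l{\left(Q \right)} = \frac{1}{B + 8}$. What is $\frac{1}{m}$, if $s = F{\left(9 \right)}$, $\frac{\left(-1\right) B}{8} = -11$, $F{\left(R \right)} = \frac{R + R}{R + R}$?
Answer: $96$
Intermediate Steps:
$F{\left(R \right)} = 1$ ($F{\left(R \right)} = \frac{2 R}{2 R} = 2 R \frac{1}{2 R} = 1$)
$B = 88$ ($B = \left(-8\right) \left(-11\right) = 88$)
$s = 1$
$l{\left(Q \right)} = \frac{1}{96}$ ($l{\left(Q \right)} = \frac{1}{88 + 8} = \frac{1}{96}$)
$m = \frac{1}{96}$ ($m = 1 \cdot \frac{1}{96} = \frac{1}{96} \approx 0.010417$)
$\frac{1}{m} = \frac{1}{\frac{1}{96}} = 96$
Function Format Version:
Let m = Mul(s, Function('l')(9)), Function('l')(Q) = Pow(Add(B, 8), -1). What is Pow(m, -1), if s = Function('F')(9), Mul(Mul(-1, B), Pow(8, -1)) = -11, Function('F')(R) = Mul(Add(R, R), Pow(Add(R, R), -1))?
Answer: 96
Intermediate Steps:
Function('F')(R) = 1 (Function('F')(R) = Mul(Mul(2, R), Pow(Mul(2, R), -1)) = Mul(Mul(2, R), Mul(Rational(1, 2), Pow(R, -1))) = 1)
B = 88 (B = Mul(-8, -11) = 88)
s = 1
Function('l')(Q) = Rational(1, 96) (Function('l')(Q) = Pow(Add(88, 8), -1) = Pow(96, -1) = Rational(1, 96))
m = Rational(1, 96) (m = Mul(1, Rational(1, 96)) = Rational(1, 96) ≈ 0.010417)
Pow(m, -1) = Pow(Rational(1, 96), -1) = 96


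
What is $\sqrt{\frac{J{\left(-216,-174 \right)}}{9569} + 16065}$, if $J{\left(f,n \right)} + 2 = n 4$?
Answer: $\frac{\sqrt{1470997271303}}{9569} \approx 126.75$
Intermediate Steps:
$J{\left(f,n \right)} = -2 + 4 n$ ($J{\left(f,n \right)} = -2 + n 4 = -2 + 4 n$)
$\sqrt{\frac{J{\left(-216,-174 \right)}}{9569} + 16065} = \sqrt{\frac{-2 + 4 \left(-174\right)}{9569} + 16065} = \sqrt{\left(-2 - 696\right) \frac{1}{9569} + 16065} = \sqrt{\left(-698\right) \frac{1}{9569} + 16065} = \sqrt{- \frac{698}{9569} + 16065} = \sqrt{\frac{153725287}{9569}} = \frac{\sqrt{1470997271303}}{9569}$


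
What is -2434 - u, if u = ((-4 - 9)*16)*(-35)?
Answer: -9714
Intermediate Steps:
u = 7280 (u = -13*16*(-35) = -208*(-35) = 7280)
-2434 - u = -2434 - 1*7280 = -2434 - 7280 = -9714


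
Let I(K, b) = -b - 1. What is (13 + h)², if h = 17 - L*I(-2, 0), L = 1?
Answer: 961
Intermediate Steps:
I(K, b) = -1 - b
h = 18 (h = 17 - (-1 - 1*0) = 17 - (-1 + 0) = 17 - (-1) = 17 - 1*(-1) = 17 + 1 = 18)
(13 + h)² = (13 + 18)² = 31² = 961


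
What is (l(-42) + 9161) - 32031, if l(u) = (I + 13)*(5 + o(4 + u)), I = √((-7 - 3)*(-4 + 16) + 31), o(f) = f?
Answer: -23299 - 33*I*√89 ≈ -23299.0 - 311.32*I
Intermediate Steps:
I = I*√89 (I = √(-10*12 + 31) = √(-120 + 31) = √(-89) = I*√89 ≈ 9.434*I)
l(u) = (9 + u)*(13 + I*√89) (l(u) = (I*√89 + 13)*(5 + (4 + u)) = (13 + I*√89)*(9 + u) = (9 + u)*(13 + I*√89))
(l(-42) + 9161) - 32031 = ((117 + 13*(-42) + 9*I*√89 + I*(-42)*√89) + 9161) - 32031 = ((117 - 546 + 9*I*√89 - 42*I*√89) + 9161) - 32031 = ((-429 - 33*I*√89) + 9161) - 32031 = (8732 - 33*I*√89) - 32031 = -23299 - 33*I*√89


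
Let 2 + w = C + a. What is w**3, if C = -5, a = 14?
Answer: 343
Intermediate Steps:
w = 7 (w = -2 + (-5 + 14) = -2 + 9 = 7)
w**3 = 7**3 = 343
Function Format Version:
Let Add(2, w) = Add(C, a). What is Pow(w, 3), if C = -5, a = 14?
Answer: 343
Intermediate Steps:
w = 7 (w = Add(-2, Add(-5, 14)) = Add(-2, 9) = 7)
Pow(w, 3) = Pow(7, 3) = 343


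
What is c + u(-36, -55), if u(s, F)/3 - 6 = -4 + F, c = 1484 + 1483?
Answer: 2808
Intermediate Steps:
c = 2967
u(s, F) = 6 + 3*F (u(s, F) = 18 + 3*(-4 + F) = 18 + (-12 + 3*F) = 6 + 3*F)
c + u(-36, -55) = 2967 + (6 + 3*(-55)) = 2967 + (6 - 165) = 2967 - 159 = 2808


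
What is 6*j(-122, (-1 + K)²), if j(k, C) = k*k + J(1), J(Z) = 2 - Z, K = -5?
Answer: 89310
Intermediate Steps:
j(k, C) = 1 + k² (j(k, C) = k*k + (2 - 1*1) = k² + (2 - 1) = k² + 1 = 1 + k²)
6*j(-122, (-1 + K)²) = 6*(1 + (-122)²) = 6*(1 + 14884) = 6*14885 = 89310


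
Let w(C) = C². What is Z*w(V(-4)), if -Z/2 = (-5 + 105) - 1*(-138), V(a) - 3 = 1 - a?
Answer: -30464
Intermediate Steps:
V(a) = 4 - a (V(a) = 3 + (1 - a) = 4 - a)
Z = -476 (Z = -2*((-5 + 105) - 1*(-138)) = -2*(100 + 138) = -2*238 = -476)
Z*w(V(-4)) = -476*(4 - 1*(-4))² = -476*(4 + 4)² = -476*8² = -476*64 = -30464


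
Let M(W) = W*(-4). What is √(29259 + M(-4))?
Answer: 5*√1171 ≈ 171.10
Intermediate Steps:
M(W) = -4*W
√(29259 + M(-4)) = √(29259 - 4*(-4)) = √(29259 + 16) = √29275 = 5*√1171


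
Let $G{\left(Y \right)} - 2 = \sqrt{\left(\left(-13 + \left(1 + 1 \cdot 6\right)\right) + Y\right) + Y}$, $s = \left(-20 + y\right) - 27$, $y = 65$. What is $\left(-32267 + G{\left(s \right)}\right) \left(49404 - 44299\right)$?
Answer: $-164712825 + 5105 \sqrt{30} \approx -1.6468 \cdot 10^{8}$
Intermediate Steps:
$s = 18$ ($s = \left(-20 + 65\right) - 27 = 45 - 27 = 18$)
$G{\left(Y \right)} = 2 + \sqrt{-6 + 2 Y}$ ($G{\left(Y \right)} = 2 + \sqrt{\left(\left(-13 + \left(1 + 1 \cdot 6\right)\right) + Y\right) + Y} = 2 + \sqrt{\left(\left(-13 + \left(1 + 6\right)\right) + Y\right) + Y} = 2 + \sqrt{\left(\left(-13 + 7\right) + Y\right) + Y} = 2 + \sqrt{\left(-6 + Y\right) + Y} = 2 + \sqrt{-6 + 2 Y}$)
$\left(-32267 + G{\left(s \right)}\right) \left(49404 - 44299\right) = \left(-32267 + \left(2 + \sqrt{-6 + 2 \cdot 18}\right)\right) \left(49404 - 44299\right) = \left(-32267 + \left(2 + \sqrt{-6 + 36}\right)\right) 5105 = \left(-32267 + \left(2 + \sqrt{30}\right)\right) 5105 = \left(-32265 + \sqrt{30}\right) 5105 = -164712825 + 5105 \sqrt{30}$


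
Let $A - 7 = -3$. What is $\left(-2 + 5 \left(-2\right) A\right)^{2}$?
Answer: $1764$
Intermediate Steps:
$A = 4$ ($A = 7 - 3 = 4$)
$\left(-2 + 5 \left(-2\right) A\right)^{2} = \left(-2 + 5 \left(-2\right) 4\right)^{2} = \left(-2 - 40\right)^{2} = \left(-42\right)^{2} = 1764$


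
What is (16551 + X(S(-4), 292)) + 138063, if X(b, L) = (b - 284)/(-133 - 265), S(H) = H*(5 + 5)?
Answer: 30768348/199 ≈ 1.5461e+5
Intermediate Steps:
S(H) = 10*H (S(H) = H*10 = 10*H)
X(b, L) = 142/199 - b/398 (X(b, L) = (-284 + b)/(-398) = (-284 + b)*(-1/398) = 142/199 - b/398)
(16551 + X(S(-4), 292)) + 138063 = (16551 + (142/199 - 5*(-4)/199)) + 138063 = (16551 + (142/199 - 1/398*(-40))) + 138063 = (16551 + (142/199 + 20/199)) + 138063 = (16551 + 162/199) + 138063 = 3293811/199 + 138063 = 30768348/199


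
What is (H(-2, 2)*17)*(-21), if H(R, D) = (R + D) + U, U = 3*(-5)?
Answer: 5355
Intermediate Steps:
U = -15
H(R, D) = -15 + D + R (H(R, D) = (R + D) - 15 = (D + R) - 15 = -15 + D + R)
(H(-2, 2)*17)*(-21) = ((-15 + 2 - 2)*17)*(-21) = -15*17*(-21) = -255*(-21) = 5355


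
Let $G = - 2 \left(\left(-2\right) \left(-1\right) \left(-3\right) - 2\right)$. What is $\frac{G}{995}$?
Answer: $\frac{16}{995} \approx 0.01608$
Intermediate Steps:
$G = 16$ ($G = - 2 \left(2 \left(-3\right) - 2\right) = - 2 \left(-6 - 2\right) = \left(-2\right) \left(-8\right) = 16$)
$\frac{G}{995} = \frac{16}{995}$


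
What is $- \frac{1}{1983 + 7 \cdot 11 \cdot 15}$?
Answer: $- \frac{1}{3138} \approx -0.00031867$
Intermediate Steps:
$- \frac{1}{1983 + 7 \cdot 11 \cdot 15} = - \frac{1}{1983 + 77 \cdot 15} = - \frac{1}{1983 + 1155} = - \frac{1}{3138}$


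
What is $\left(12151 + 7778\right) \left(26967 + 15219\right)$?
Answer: $840724794$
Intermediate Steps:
$\left(12151 + 7778\right) \left(26967 + 15219\right) = 19929 \cdot 42186 = 840724794$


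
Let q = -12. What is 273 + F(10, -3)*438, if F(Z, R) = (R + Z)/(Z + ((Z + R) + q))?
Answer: 4431/5 ≈ 886.20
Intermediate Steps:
F(Z, R) = (R + Z)/(-12 + R + 2*Z) (F(Z, R) = (R + Z)/(Z + ((Z + R) - 12)) = (R + Z)/(Z + ((R + Z) - 12)) = (R + Z)/(Z + (-12 + R + Z)) = (R + Z)/(-12 + R + 2*Z))
273 + F(10, -3)*438 = 273 + ((-3 + 10)/(-12 - 3 + 2*10))*438 = 273 + (7/(-12 - 3 + 20))*438 = 273 + (7/5)*438 = 273 + 3066/5 = 4431/5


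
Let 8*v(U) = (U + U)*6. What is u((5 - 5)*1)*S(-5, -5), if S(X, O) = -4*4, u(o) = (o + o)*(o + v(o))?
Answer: 0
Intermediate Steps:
v(U) = 3*U/2 (v(U) = ((U + U)*6)/8 = ((2*U)*6)/8 = (12*U)/8 = 3*U/2)
u(o) = 5*o² (u(o) = (o + o)*(o + 3*o/2) = (2*o)*(5*o/2) = 5*o²)
S(X, O) = -16
u((5 - 5)*1)*S(-5, -5) = (5*((5 - 5)*1)²)*(-16) = (5*(0*1)²)*(-16) = (5*0²)*(-16) = (5*0)*(-16) = 0*(-16) = 0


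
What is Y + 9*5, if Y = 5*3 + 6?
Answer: 66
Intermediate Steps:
Y = 21 (Y = 15 + 6 = 21)
Y + 9*5 = 21 + 9*5 = 21 + 45 = 66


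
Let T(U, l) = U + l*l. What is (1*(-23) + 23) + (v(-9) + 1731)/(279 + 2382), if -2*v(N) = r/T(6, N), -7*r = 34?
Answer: 1054196/1620549 ≈ 0.65052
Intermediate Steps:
r = -34/7 (r = -1/7*34 = -34/7 ≈ -4.8571)
T(U, l) = U + l**2
v(N) = 17/(7*(6 + N**2)) (v(N) = -(-17)/(7*(6 + N**2)) = 17/(7*(6 + N**2)))
(1*(-23) + 23) + (v(-9) + 1731)/(279 + 2382) = (1*(-23) + 23) + (17/(7*(6 + (-9)**2)) + 1731)/(279 + 2382) = (-23 + 23) + (17/(7*(6 + 81)) + 1731)/2661 = 0 + ((17/7)/87 + 1731)*(1/2661) = 0 + ((17/7)*(1/87) + 1731)*(1/2661) = 0 + (17/609 + 1731)*(1/2661) = 0 + (1054196/609)*(1/2661) = 0 + 1054196/1620549 = 1054196/1620549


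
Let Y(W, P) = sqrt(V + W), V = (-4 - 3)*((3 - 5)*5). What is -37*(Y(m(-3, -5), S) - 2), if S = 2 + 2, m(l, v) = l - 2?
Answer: 74 - 37*sqrt(65) ≈ -224.30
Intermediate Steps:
m(l, v) = -2 + l
S = 4
V = 70 (V = -(-14)*5 = -7*(-10) = 70)
Y(W, P) = sqrt(70 + W)
-37*(Y(m(-3, -5), S) - 2) = -37*(sqrt(70 + (-2 - 3)) - 2) = -37*(sqrt(70 - 5) - 2) = -37*(sqrt(65) - 2) = -37*(-2 + sqrt(65)) = 74 - 37*sqrt(65)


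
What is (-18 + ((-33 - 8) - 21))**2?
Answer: 6400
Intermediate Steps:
(-18 + ((-33 - 8) - 21))**2 = (-18 + (-41 - 21))**2 = (-18 - 62)**2 = (-80)**2 = 6400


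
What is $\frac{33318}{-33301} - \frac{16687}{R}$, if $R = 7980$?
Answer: $- \frac{821571427}{265741980} \approx -3.0916$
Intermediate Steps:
$\frac{33318}{-33301} - \frac{16687}{R} = \frac{33318}{-33301} - \frac{16687}{7980} = 33318 \left(- \frac{1}{33301}\right) - \frac{16687}{7980} = - \frac{33318}{33301} - \frac{16687}{7980} = - \frac{821571427}{265741980}$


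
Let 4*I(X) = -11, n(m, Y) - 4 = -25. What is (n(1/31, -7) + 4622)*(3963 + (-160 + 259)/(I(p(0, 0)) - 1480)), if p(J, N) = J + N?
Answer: 12015847373/659 ≈ 1.8233e+7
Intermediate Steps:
n(m, Y) = -21 (n(m, Y) = 4 - 25 = -21)
I(X) = -11/4 (I(X) = (¼)*(-11) = -11/4)
(n(1/31, -7) + 4622)*(3963 + (-160 + 259)/(I(p(0, 0)) - 1480)) = (-21 + 4622)*(3963 + (-160 + 259)/(-11/4 - 1480)) = 4601*(3963 + 99/(-5931/4)) = 4601*(3963 + 99*(-4/5931)) = 4601*(3963 - 44/659) = 4601*(2611573/659) = 12015847373/659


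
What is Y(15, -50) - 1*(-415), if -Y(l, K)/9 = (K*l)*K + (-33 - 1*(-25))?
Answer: -337013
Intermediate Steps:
Y(l, K) = 72 - 9*l*K² (Y(l, K) = -9*((K*l)*K + (-33 - 1*(-25))) = -9*(l*K² + (-33 + 25)) = -9*(l*K² - 8) = -9*(-8 + l*K²) = 72 - 9*l*K²)
Y(15, -50) - 1*(-415) = (72 - 9*15*(-50)²) - 1*(-415) = (72 - 9*15*2500) + 415 = (72 - 337500) + 415 = -337428 + 415 = -337013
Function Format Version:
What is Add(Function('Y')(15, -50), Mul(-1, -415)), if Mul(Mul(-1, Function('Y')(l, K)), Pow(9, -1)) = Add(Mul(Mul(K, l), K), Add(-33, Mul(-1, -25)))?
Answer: -337013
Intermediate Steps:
Function('Y')(l, K) = Add(72, Mul(-9, l, Pow(K, 2))) (Function('Y')(l, K) = Mul(-9, Add(Mul(Mul(K, l), K), Add(-33, Mul(-1, -25)))) = Mul(-9, Add(Mul(l, Pow(K, 2)), Add(-33, 25))) = Mul(-9, Add(Mul(l, Pow(K, 2)), -8)) = Mul(-9, Add(-8, Mul(l, Pow(K, 2)))) = Add(72, Mul(-9, l, Pow(K, 2))))
Add(Function('Y')(15, -50), Mul(-1, -415)) = Add(Add(72, Mul(-9, 15, Pow(-50, 2))), Mul(-1, -415)) = Add(Add(72, Mul(-9, 15, 2500)), 415) = Add(Add(72, -337500), 415) = Add(-337428, 415) = -337013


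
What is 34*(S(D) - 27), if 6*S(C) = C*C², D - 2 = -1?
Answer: -2737/3 ≈ -912.33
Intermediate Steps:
D = 1 (D = 2 - 1 = 1)
S(C) = C³/6 (S(C) = (C*C²)/6 = C³/6)
34*(S(D) - 27) = 34*((⅙)*1³ - 27) = 34*((⅙)*1 - 27) = 34*(⅙ - 27) = 34*(-161/6) = -2737/3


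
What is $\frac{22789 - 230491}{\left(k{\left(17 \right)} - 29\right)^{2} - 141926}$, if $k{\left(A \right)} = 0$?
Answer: $\frac{207702}{141085} \approx 1.4722$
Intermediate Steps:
$\frac{22789 - 230491}{\left(k{\left(17 \right)} - 29\right)^{2} - 141926} = \frac{22789 - 230491}{\left(0 - 29\right)^{2} - 141926} = \frac{22789 - 230491}{\left(-29\right)^{2} - 141926} = \frac{22789 - 230491}{841 - 141926} = - \frac{207702}{-141085} = \left(-207702\right) \left(- \frac{1}{141085}\right) = \frac{207702}{141085}$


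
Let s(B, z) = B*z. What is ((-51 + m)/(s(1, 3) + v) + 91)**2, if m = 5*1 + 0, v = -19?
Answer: 564001/64 ≈ 8812.5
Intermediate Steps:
m = 5 (m = 5 + 0 = 5)
((-51 + m)/(s(1, 3) + v) + 91)**2 = ((-51 + 5)/(1*3 - 19) + 91)**2 = (-46/(3 - 19) + 91)**2 = (-46/(-16) + 91)**2 = (-46*(-1/16) + 91)**2 = (23/8 + 91)**2 = (751/8)**2 = 564001/64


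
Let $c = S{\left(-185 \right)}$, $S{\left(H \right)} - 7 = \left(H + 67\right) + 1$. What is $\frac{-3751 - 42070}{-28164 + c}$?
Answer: $\frac{45821}{28274} \approx 1.6206$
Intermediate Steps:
$S{\left(H \right)} = 75 + H$ ($S{\left(H \right)} = 7 + \left(\left(H + 67\right) + 1\right) = 7 + \left(\left(67 + H\right) + 1\right) = 7 + \left(68 + H\right) = 75 + H$)
$c = -110$ ($c = 75 - 185 = -110$)
$\frac{-3751 - 42070}{-28164 + c} = \frac{-3751 - 42070}{-28164 - 110} = - \frac{45821}{-28274} = \left(-45821\right) \left(- \frac{1}{28274}\right) = \frac{45821}{28274}$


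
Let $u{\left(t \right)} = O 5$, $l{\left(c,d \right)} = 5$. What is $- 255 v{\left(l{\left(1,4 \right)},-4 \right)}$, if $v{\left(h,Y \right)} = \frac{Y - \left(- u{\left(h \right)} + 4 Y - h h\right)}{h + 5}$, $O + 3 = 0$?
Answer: $-561$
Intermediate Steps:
$O = -3$ ($O = -3 + 0 = -3$)
$u{\left(t \right)} = -15$ ($u{\left(t \right)} = \left(-3\right) 5 = -15$)
$v{\left(h,Y \right)} = \frac{-15 + h^{2} - 3 Y}{5 + h}$ ($v{\left(h,Y \right)} = \frac{Y - \left(15 + 4 Y - h h\right)}{h + 5} = \frac{Y - \left(15 - h^{2} + 4 Y\right)}{5 + h} = \frac{-15 + h^{2} - 3 Y}{5 + h}$)
$- 255 v{\left(l{\left(1,4 \right)},-4 \right)} = - 255 \frac{-15 + 5^{2} - -12}{5 + 5} = - 255 \frac{-15 + 25 + 12}{10} = - 255 \cdot \frac{1}{10} \cdot 22 = \left(-255\right) \frac{11}{5} = -561$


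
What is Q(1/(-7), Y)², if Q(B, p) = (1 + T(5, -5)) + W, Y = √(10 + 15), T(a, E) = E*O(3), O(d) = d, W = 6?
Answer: 64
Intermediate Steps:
T(a, E) = 3*E (T(a, E) = E*3 = 3*E)
Y = 5 (Y = √25 = 5)
Q(B, p) = -8 (Q(B, p) = (1 + 3*(-5)) + 6 = (1 - 15) + 6 = -14 + 6 = -8)
Q(1/(-7), Y)² = (-8)² = 64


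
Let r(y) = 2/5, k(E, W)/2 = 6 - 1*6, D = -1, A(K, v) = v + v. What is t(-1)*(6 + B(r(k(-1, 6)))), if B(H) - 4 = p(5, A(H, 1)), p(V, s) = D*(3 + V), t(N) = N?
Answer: -2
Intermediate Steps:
A(K, v) = 2*v
k(E, W) = 0 (k(E, W) = 2*(6 - 1*6) = 2*(6 - 6) = 2*0 = 0)
p(V, s) = -3 - V (p(V, s) = -(3 + V) = -3 - V)
r(y) = ⅖ (r(y) = 2*(⅕) = ⅖)
B(H) = -4 (B(H) = 4 + (-3 - 1*5) = 4 + (-3 - 5) = 4 - 8 = -4)
t(-1)*(6 + B(r(k(-1, 6)))) = -(6 - 4) = -1*2 = -2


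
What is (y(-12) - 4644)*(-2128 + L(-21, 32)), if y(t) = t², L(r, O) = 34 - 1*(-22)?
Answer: 9324000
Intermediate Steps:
L(r, O) = 56 (L(r, O) = 34 + 22 = 56)
(y(-12) - 4644)*(-2128 + L(-21, 32)) = ((-12)² - 4644)*(-2128 + 56) = (144 - 4644)*(-2072) = -4500*(-2072) = 9324000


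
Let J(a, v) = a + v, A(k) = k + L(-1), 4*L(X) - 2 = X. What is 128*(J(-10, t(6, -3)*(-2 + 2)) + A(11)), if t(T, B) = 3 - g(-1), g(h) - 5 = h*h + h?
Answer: 160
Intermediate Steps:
L(X) = 1/2 + X/4
g(h) = 5 + h + h**2 (g(h) = 5 + (h*h + h) = 5 + (h**2 + h) = 5 + (h + h**2) = 5 + h + h**2)
A(k) = 1/4 + k (A(k) = k + (1/2 + (1/4)*(-1)) = k + (1/2 - 1/4) = k + 1/4 = 1/4 + k)
t(T, B) = -2 (t(T, B) = 3 - (5 - 1 + (-1)**2) = 3 - (5 - 1 + 1) = 3 - 1*5 = 3 - 5 = -2)
128*(J(-10, t(6, -3)*(-2 + 2)) + A(11)) = 128*((-10 - 2*(-2 + 2)) + (1/4 + 11)) = 128*((-10 - 2*0) + 45/4) = 128*((-10 + 0) + 45/4) = 128*(-10 + 45/4) = 128*(5/4) = 160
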